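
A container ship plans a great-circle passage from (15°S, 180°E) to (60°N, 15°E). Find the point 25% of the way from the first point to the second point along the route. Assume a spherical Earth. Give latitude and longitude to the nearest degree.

Write both endpoints as unit vectors p₁, p₂ with components (cos φ cos λ, cos φ sin λ, sin φ).
The central angle between the endpoints is δ = arccos(p₁·p₂) ≈ 2.333 rad (133.7°).
Interpolate at f = 0.25 with slerp weights a = sin((1−f)δ)/sin δ ≈ 1.361, b = sin(fδ)/sin δ ≈ 0.762.
p = a·p₁ + b·p₂ ≈ (-0.946, 0.099, 0.307); φ = arcsin(p_z) ≈ 17.90°, λ = atan2(p_y, p_x) ≈ 174.06°.

≈ (18°N, 174°E)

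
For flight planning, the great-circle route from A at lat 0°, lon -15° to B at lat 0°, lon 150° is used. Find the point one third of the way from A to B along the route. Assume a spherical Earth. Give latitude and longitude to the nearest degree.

Write both endpoints as unit vectors p₁, p₂ with components (cos φ cos λ, cos φ sin λ, sin φ).
The central angle between the endpoints is δ = arccos(p₁·p₂) ≈ 2.880 rad (165.0°).
Interpolate at f = 1/3 with slerp weights a = sin((1−f)δ)/sin δ ≈ 3.631, b = sin(fδ)/sin δ ≈ 3.165.
p = a·p₁ + b·p₂ ≈ (0.766, 0.643, 0.000); φ = arcsin(p_z) ≈ 0.00°, λ = atan2(p_y, p_x) ≈ 40.00°.

≈ lat 0°, lon 40°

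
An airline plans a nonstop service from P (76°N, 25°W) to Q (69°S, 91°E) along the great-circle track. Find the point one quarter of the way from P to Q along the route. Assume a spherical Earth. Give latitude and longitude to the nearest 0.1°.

≈ (45.0°N, 37.8°E)

Write both endpoints as unit vectors p₁, p₂ with components (cos φ cos λ, cos φ sin λ, sin φ).
The central angle between the endpoints is δ = arccos(p₁·p₂) ≈ 2.805 rad (160.7°).
Interpolate at f = 1/4 with slerp weights a = sin((1−f)δ)/sin δ ≈ 2.607, b = sin(fδ)/sin δ ≈ 1.953.
p = a·p₁ + b·p₂ ≈ (0.559, 0.433, 0.707); φ = arcsin(p_z) ≈ 44.96°, λ = atan2(p_y, p_x) ≈ 37.75°.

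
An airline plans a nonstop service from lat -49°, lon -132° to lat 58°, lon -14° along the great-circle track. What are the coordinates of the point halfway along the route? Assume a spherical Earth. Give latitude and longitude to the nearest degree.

Convert each endpoint to a unit vector on the sphere (x = cos φ cos λ, y = cos φ sin λ, z = sin φ).
The central angle between the endpoints is δ = arccos(p₁·p₂) ≈ 2.504 rad (143.4°).
Interpolate at f = 1/2 with slerp weights a = sin((1−f)δ)/sin δ ≈ 1.594, b = sin(fδ)/sin δ ≈ 1.594.
p = a·p₁ + b·p₂ ≈ (0.120, -0.982, 0.149); φ = arcsin(p_z) ≈ 8.56°, λ = atan2(p_y, p_x) ≈ -83.04°.

≈ lat 9°, lon -83°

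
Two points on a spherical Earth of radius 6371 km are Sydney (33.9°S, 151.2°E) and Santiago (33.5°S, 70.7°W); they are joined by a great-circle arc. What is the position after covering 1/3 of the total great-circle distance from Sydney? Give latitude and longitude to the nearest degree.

≈ (58°S, 172°W)

Write both endpoints as unit vectors p₁, p₂ with components (cos φ cos λ, cos φ sin λ, sin φ).
The central angle between the endpoints is δ = arccos(p₁·p₂) ≈ 1.780 rad (102.0°).
Interpolate at f = 1/3 with slerp weights a = sin((1−f)δ)/sin δ ≈ 0.948, b = sin(fδ)/sin δ ≈ 0.571.
p = a·p₁ + b·p₂ ≈ (-0.532, -0.071, -0.844); φ = arcsin(p_z) ≈ -57.56°, λ = atan2(p_y, p_x) ≈ -172.41°.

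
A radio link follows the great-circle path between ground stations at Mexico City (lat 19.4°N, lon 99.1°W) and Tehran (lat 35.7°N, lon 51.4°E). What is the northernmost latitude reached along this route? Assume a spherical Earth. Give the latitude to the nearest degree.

The great circle lies in the plane with unit normal n̂ = (p₁ × p₂)/|p₁ × p₂|.
Here n̂_z ≈ +0.428; the vertex latitude is φ_max = arccos|n̂_z| ≈ 64.7°.

≈ 65°N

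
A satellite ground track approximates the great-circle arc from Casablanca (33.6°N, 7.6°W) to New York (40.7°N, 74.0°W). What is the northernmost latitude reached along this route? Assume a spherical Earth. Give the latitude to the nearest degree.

≈ 43°N

The great circle lies in the plane with unit normal n̂ = (p₁ × p₂)/|p₁ × p₂|.
Here n̂_z ≈ -0.733; the vertex latitude is φ_max = arccos|n̂_z| ≈ 42.9°.
Check via Clairaut: cos φ_max = |cos φ₁| · sin C = cos(33.6°)·sin(61.6°) ≈ 0.733, again giving ≈ 42.9°.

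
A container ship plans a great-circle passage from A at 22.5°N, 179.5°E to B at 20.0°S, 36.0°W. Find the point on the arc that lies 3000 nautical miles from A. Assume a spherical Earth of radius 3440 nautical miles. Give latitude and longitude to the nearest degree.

≈ 12°N, 129°W

The haversine formula gives a central angle δ ≈ 2.564 rad (146.9°) between the endpoints. The total great-circle distance is δ·R ≈ 2.564 × 3440 ≈ 8819 nmi, so the target fraction is f = 3000/8819 ≈ 0.340.
Interpolate at f ≈ 0.340 with slerp weights a = sin((1−f)δ)/sin δ ≈ 1.818, b = sin(fδ)/sin δ ≈ 1.402.
p = a·p₁ + b·p₂ ≈ (-0.613, -0.760, 0.216); φ = arcsin(p_z) ≈ 12.48°, λ = atan2(p_y, p_x) ≈ -128.92°.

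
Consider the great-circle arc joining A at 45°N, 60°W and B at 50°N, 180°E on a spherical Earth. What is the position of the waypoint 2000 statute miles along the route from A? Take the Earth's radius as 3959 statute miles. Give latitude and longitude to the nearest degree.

≈ 64°N, 100°W

Write both endpoints as unit vectors p₁, p₂ with components (cos φ cos λ, cos φ sin λ, sin φ).
The central angle between the endpoints is δ = arccos(p₁·p₂) ≈ 1.251 rad (71.7°). The total great-circle distance is δ·R ≈ 1.251 × 3959 ≈ 4953 mi, so the target fraction is f = 2000/4953 ≈ 0.404.
Interpolate at f ≈ 0.404 with slerp weights a = sin((1−f)δ)/sin δ ≈ 0.715, b = sin(fδ)/sin δ ≈ 0.510.
p = a·p₁ + b·p₂ ≈ (-0.075, -0.438, 0.896); φ = arcsin(p_z) ≈ 63.63°, λ = atan2(p_y, p_x) ≈ -99.72°.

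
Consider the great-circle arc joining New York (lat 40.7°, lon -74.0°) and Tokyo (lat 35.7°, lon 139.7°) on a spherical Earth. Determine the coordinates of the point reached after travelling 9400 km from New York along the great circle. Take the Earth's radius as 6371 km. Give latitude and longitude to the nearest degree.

Write both endpoints as unit vectors p₁, p₂ with components (cos φ cos λ, cos φ sin λ, sin φ).
The central angle between the endpoints is δ = arccos(p₁·p₂) ≈ 1.703 rad (97.6°). The total great-circle distance is δ·R ≈ 1.703 × 6371 ≈ 10849 km, so the target fraction is f = 9400/10849 ≈ 0.866.
Interpolate at f ≈ 0.866 with slerp weights a = sin((1−f)δ)/sin δ ≈ 0.227, b = sin(fδ)/sin δ ≈ 1.004.
p = a·p₁ + b·p₂ ≈ (-0.574, 0.362, 0.734); φ = arcsin(p_z) ≈ 47.25°, λ = atan2(p_y, p_x) ≈ 147.80°.

≈ lat 47°, lon 148°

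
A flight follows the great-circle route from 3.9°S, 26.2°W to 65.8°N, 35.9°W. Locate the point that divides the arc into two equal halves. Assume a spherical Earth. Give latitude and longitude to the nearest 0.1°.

≈ 31.0°N, 29.0°W

Convert each endpoint to a unit vector on the sphere (x = cos φ cos λ, y = cos φ sin λ, z = sin φ).
The central angle between the endpoints is δ = arccos(p₁·p₂) ≈ 1.223 rad (70.1°).
Interpolate at f = 1/2 with slerp weights a = sin((1−f)δ)/sin δ ≈ 0.611, b = sin(fδ)/sin δ ≈ 0.611.
p = a·p₁ + b·p₂ ≈ (0.749, -0.416, 0.515); φ = arcsin(p_z) ≈ 31.02°, λ = atan2(p_y, p_x) ≈ -29.02°.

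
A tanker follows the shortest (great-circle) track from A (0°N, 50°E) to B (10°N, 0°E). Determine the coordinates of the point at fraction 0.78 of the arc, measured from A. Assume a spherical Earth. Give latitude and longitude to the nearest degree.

Write both endpoints as unit vectors p₁, p₂ with components (cos φ cos λ, cos φ sin λ, sin φ).
The central angle between the endpoints is δ = arccos(p₁·p₂) ≈ 0.885 rad (50.7°).
Interpolate at f = 0.78 with slerp weights a = sin((1−f)δ)/sin δ ≈ 0.250, b = sin(fδ)/sin δ ≈ 0.823.
p = a·p₁ + b·p₂ ≈ (0.971, 0.192, 0.143); φ = arcsin(p_z) ≈ 8.21°, λ = atan2(p_y, p_x) ≈ 11.16°.

≈ (8°N, 11°E)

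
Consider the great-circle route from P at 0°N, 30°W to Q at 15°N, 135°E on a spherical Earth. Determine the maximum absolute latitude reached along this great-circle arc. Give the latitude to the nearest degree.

≈ 46°N

The great circle lies in the plane with unit normal n̂ = (p₁ × p₂)/|p₁ × p₂|.
Here n̂_z ≈ +0.695; the vertex latitude is φ_max = arccos|n̂_z| ≈ 46.0°.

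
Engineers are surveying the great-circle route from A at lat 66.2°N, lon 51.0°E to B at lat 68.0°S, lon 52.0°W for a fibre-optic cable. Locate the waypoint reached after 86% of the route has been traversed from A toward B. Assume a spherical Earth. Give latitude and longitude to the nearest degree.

≈ lat 52°S, lon 22°W

From cos δ = sin φ₁ sin φ₂ + cos φ₁ cos φ₂ cos Δλ, the central angle is δ ≈ 2.652 rad (151.9°).
Interpolate at f = 0.86 with slerp weights a = sin((1−f)δ)/sin δ ≈ 0.771, b = sin(fδ)/sin δ ≈ 1.612.
p = a·p₁ + b·p₂ ≈ (0.568, -0.234, -0.789); φ = arcsin(p_z) ≈ -52.13°, λ = atan2(p_y, p_x) ≈ -22.42°.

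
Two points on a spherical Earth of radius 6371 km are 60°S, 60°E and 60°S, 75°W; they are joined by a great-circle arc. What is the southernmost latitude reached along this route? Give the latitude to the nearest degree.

The great circle lies in the plane with unit normal n̂ = (p₁ × p₂)/|p₁ × p₂|.
Here n̂_z ≈ -0.216; the vertex latitude is φ_max = arccos|n̂_z| ≈ 77.5°.
Check via Clairaut: cos φ_max = |cos φ₁| · sin C = cos(60.0°)·sin(154.4°) ≈ 0.216, again giving ≈ 77.5°.

≈ 78°S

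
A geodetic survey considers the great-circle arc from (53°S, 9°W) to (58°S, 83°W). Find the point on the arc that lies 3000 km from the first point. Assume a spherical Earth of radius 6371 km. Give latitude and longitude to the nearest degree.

≈ (61°S, 58°W)

Convert each endpoint to a unit vector on the sphere (x = cos φ cos λ, y = cos φ sin λ, z = sin φ).
The central angle between the endpoints is δ = arccos(p₁·p₂) ≈ 0.699 rad (40.1°). The total great-circle distance is δ·R ≈ 0.699 × 6371 ≈ 4456 km, so the target fraction is f = 3000/4456 ≈ 0.673.
Interpolate at f ≈ 0.673 with slerp weights a = sin((1−f)δ)/sin δ ≈ 0.352, b = sin(fδ)/sin δ ≈ 0.705.
p = a·p₁ + b·p₂ ≈ (0.255, -0.404, -0.879); φ = arcsin(p_z) ≈ -61.48°, λ = atan2(p_y, p_x) ≈ -57.75°.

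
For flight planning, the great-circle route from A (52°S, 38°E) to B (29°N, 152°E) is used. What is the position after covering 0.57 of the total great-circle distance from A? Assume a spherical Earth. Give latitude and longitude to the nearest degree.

Write both endpoints as unit vectors p₁, p₂ with components (cos φ cos λ, cos φ sin λ, sin φ).
The central angle between the endpoints is δ = arccos(p₁·p₂) ≈ 2.216 rad (126.9°).
Interpolate at f = 0.57 with slerp weights a = sin((1−f)δ)/sin δ ≈ 1.020, b = sin(fδ)/sin δ ≈ 1.192.
p = a·p₁ + b·p₂ ≈ (-0.426, 0.876, -0.225); φ = arcsin(p_z) ≈ -13.03°, λ = atan2(p_y, p_x) ≈ 115.94°.

≈ (13°S, 116°E)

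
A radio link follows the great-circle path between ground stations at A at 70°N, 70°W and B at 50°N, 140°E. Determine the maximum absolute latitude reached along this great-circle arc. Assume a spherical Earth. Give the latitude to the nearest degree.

The great circle lies in the plane with unit normal n̂ = (p₁ × p₂)/|p₁ × p₂|.
Here n̂_z ≈ -0.130; the vertex latitude is φ_max = arccos|n̂_z| ≈ 82.6°.
Check via Clairaut: cos φ_max = |cos φ₁| · sin C = cos(70.0°)·sin(22.3°) ≈ 0.130, again giving ≈ 82.6°.

≈ 83°N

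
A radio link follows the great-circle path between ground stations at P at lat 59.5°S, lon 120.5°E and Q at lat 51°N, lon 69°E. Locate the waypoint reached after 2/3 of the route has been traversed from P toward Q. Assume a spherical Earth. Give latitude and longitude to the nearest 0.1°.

≈ lat 14.2°N, lon 86.1°E

Write both endpoints as unit vectors p₁, p₂ with components (cos φ cos λ, cos φ sin λ, sin φ).
The central angle between the endpoints is δ = arccos(p₁·p₂) ≈ 2.061 rad (118.1°).
Interpolate at f = 2/3 with slerp weights a = sin((1−f)δ)/sin δ ≈ 0.719, b = sin(fδ)/sin δ ≈ 1.112.
p = a·p₁ + b·p₂ ≈ (0.066, 0.967, 0.244); φ = arcsin(p_z) ≈ 14.15°, λ = atan2(p_y, p_x) ≈ 86.13°.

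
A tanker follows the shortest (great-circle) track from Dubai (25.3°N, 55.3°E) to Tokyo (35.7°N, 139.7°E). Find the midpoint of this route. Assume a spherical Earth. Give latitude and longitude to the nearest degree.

From cos δ = sin φ₁ sin φ₂ + cos φ₁ cos φ₂ cos Δλ, the central angle is δ ≈ 1.244 rad (71.3°).
Interpolate at f = 1/2 with slerp weights a = sin((1−f)δ)/sin δ ≈ 0.615, b = sin(fδ)/sin δ ≈ 0.615.
p = a·p₁ + b·p₂ ≈ (-0.064, 0.780, 0.622); φ = arcsin(p_z) ≈ 38.46°, λ = atan2(p_y, p_x) ≈ 94.72°.

≈ (38°N, 95°E)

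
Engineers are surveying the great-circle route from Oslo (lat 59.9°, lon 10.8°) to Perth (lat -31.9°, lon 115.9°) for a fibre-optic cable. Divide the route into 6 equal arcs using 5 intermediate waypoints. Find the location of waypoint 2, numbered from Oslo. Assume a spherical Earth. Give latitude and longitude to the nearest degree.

≈ lat 38°, lon 68°

The haversine formula gives a central angle δ ≈ 2.175 rad (124.6°) between the endpoints.
Interpolate at f = 2/6 with slerp weights a = sin((1−f)δ)/sin δ ≈ 1.206, b = sin(fδ)/sin δ ≈ 0.806.
p = a·p₁ + b·p₂ ≈ (0.295, 0.729, 0.618); φ = arcsin(p_z) ≈ 38.16°, λ = atan2(p_y, p_x) ≈ 67.93°.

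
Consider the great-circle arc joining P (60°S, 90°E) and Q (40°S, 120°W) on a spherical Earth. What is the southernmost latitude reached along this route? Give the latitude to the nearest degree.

≈ 79°S

The great circle lies in the plane with unit normal n̂ = (p₁ × p₂)/|p₁ × p₂|.
Here n̂_z ≈ +0.197; the vertex latitude is φ_max = arccos|n̂_z| ≈ 78.7°.
Check via Clairaut: cos φ_max = |cos φ₁| · sin C = cos(60.0°)·sin(156.9°) ≈ 0.197, again giving ≈ 78.7°.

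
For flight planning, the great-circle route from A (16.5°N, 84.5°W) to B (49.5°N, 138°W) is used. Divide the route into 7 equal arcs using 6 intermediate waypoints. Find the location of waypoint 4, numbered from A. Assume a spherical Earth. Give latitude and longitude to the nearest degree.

≈ (38°N, 109°W)

Write both endpoints as unit vectors p₁, p₂ with components (cos φ cos λ, cos φ sin λ, sin φ).
The central angle between the endpoints is δ = arccos(p₁·p₂) ≈ 0.944 rad (54.1°).
Interpolate at f = 4/7 with slerp weights a = sin((1−f)δ)/sin δ ≈ 0.486, b = sin(fδ)/sin δ ≈ 0.634.
p = a·p₁ + b·p₂ ≈ (-0.261, -0.739, 0.620); φ = arcsin(p_z) ≈ 38.34°, λ = atan2(p_y, p_x) ≈ -109.47°.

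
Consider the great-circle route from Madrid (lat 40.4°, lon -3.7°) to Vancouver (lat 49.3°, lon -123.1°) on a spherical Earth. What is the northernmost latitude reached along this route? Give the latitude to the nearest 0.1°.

The great circle lies in the plane with unit normal n̂ = (p₁ × p₂)/|p₁ × p₂|.
Here n̂_z ≈ -0.447; the vertex latitude is φ_max = arccos|n̂_z| ≈ 63.5°.
Check via Clairaut: cos φ_max = |cos φ₁| · sin C = cos(40.4°)·sin(35.9°) ≈ 0.447, again giving ≈ 63.5°.

≈ 63.5°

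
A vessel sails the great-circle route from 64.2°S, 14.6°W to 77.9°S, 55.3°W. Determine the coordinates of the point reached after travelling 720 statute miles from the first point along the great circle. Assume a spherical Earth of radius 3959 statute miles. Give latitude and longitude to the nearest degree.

Write both endpoints as unit vectors p₁, p₂ with components (cos φ cos λ, cos φ sin λ, sin φ).
The central angle between the endpoints is δ = arccos(p₁·p₂) ≈ 0.319 rad (18.3°). The total great-circle distance is δ·R ≈ 0.319 × 3959 ≈ 1264 mi, so the target fraction is f = 720/1264 ≈ 0.570.
Interpolate at f ≈ 0.570 with slerp weights a = sin((1−f)δ)/sin δ ≈ 0.436, b = sin(fδ)/sin δ ≈ 0.576.
p = a·p₁ + b·p₂ ≈ (0.253, -0.147, -0.956); φ = arcsin(p_z) ≈ -73.00°, λ = atan2(p_y, p_x) ≈ -30.24°.

≈ 73°S, 30°W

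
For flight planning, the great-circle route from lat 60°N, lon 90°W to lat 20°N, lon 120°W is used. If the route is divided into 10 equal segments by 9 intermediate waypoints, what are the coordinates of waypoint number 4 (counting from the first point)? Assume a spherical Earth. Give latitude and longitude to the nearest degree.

≈ lat 45°N, lon 107°W

From cos δ = sin φ₁ sin φ₂ + cos φ₁ cos φ₂ cos Δλ, the central angle is δ ≈ 0.791 rad (45.3°).
Interpolate at f = 4/10 with slerp weights a = sin((1−f)δ)/sin δ ≈ 0.643, b = sin(fδ)/sin δ ≈ 0.438.
p = a·p₁ + b·p₂ ≈ (-0.206, -0.677, 0.706); φ = arcsin(p_z) ≈ 44.93°, λ = atan2(p_y, p_x) ≈ -106.88°.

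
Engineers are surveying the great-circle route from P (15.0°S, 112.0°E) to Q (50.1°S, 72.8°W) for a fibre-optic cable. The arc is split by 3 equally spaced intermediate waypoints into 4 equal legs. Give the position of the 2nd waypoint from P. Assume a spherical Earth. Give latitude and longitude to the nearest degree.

Write both endpoints as unit vectors p₁, p₂ with components (cos φ cos λ, cos φ sin λ, sin φ).
The central angle between the endpoints is δ = arccos(p₁·p₂) ≈ 2.003 rad (114.8°).
Interpolate at f = 2/4 with slerp weights a = sin((1−f)δ)/sin δ ≈ 0.928, b = sin(fδ)/sin δ ≈ 0.928.
p = a·p₁ + b·p₂ ≈ (-0.160, 0.262, -0.952); φ = arcsin(p_z) ≈ -72.11°, λ = atan2(p_y, p_x) ≈ 121.33°.

≈ (72°S, 121°E)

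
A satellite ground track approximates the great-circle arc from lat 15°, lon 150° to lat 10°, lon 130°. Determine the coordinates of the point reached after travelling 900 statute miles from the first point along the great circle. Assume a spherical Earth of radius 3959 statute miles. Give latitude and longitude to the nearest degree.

≈ lat 12°, lon 137°

Convert each endpoint to a unit vector on the sphere (x = cos φ cos λ, y = cos φ sin λ, z = sin φ).
The central angle between the endpoints is δ = arccos(p₁·p₂) ≈ 0.352 rad (20.1°). The total great-circle distance is δ·R ≈ 0.352 × 3959 ≈ 1392 mi, so the target fraction is f = 900/1392 ≈ 0.647.
Interpolate at f ≈ 0.647 with slerp weights a = sin((1−f)δ)/sin δ ≈ 0.360, b = sin(fδ)/sin δ ≈ 0.654.
p = a·p₁ + b·p₂ ≈ (-0.715, 0.668, 0.207); φ = arcsin(p_z) ≈ 11.93°, λ = atan2(p_y, p_x) ≈ 136.98°.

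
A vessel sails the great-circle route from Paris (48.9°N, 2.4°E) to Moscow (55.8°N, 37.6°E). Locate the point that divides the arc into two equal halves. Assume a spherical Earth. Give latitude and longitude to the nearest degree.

≈ (54°N, 19°E)

Convert each endpoint to a unit vector on the sphere (x = cos φ cos λ, y = cos φ sin λ, z = sin φ).
The central angle between the endpoints is δ = arccos(p₁·p₂) ≈ 0.389 rad (22.3°).
Interpolate at f = 1/2 with slerp weights a = sin((1−f)δ)/sin δ ≈ 0.510, b = sin(fδ)/sin δ ≈ 0.510.
p = a·p₁ + b·p₂ ≈ (0.562, 0.189, 0.806); φ = arcsin(p_z) ≈ 53.66°, λ = atan2(p_y, p_x) ≈ 18.58°.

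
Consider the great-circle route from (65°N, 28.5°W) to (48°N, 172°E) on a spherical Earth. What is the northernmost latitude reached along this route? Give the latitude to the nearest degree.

The great circle lies in the plane with unit normal n̂ = (p₁ × p₂)/|p₁ × p₂|.
Here n̂_z ≈ -0.109; the vertex latitude is φ_max = arccos|n̂_z| ≈ 83.8°.
Check via Clairaut: cos φ_max = |cos φ₁| · sin C = cos(65.0°)·sin(14.9°) ≈ 0.109, again giving ≈ 83.8°.

≈ 84°N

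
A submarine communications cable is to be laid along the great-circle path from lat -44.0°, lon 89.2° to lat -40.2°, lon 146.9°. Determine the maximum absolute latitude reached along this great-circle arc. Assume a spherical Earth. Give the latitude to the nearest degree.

The great circle lies in the plane with unit normal n̂ = (p₁ × p₂)/|p₁ × p₂|.
Here n̂_z ≈ +0.693; the vertex latitude is φ_max = arccos|n̂_z| ≈ 46.2°.

≈ -46°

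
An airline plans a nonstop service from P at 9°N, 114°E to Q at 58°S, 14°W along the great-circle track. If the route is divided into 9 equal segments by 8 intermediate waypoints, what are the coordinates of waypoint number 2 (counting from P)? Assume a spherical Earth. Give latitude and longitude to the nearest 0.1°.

≈ 14.0°S, 101.8°E

From cos δ = sin φ₁ sin φ₂ + cos φ₁ cos φ₂ cos Δλ, the central angle is δ ≈ 2.043 rad (117.1°).
Interpolate at f = 2/9 with slerp weights a = sin((1−f)δ)/sin δ ≈ 1.123, b = sin(fδ)/sin δ ≈ 0.492.
p = a·p₁ + b·p₂ ≈ (-0.198, 0.950, -0.242); φ = arcsin(p_z) ≈ -14.01°, λ = atan2(p_y, p_x) ≈ 101.76°.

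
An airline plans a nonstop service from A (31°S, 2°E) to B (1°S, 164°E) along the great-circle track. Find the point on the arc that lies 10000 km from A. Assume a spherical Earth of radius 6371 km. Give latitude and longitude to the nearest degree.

≈ (47°S, 132°E)

Convert each endpoint to a unit vector on the sphere (x = cos φ cos λ, y = cos φ sin λ, z = sin φ).
The central angle between the endpoints is δ = arccos(p₁·p₂) ≈ 2.508 rad (143.7°). The total great-circle distance is δ·R ≈ 2.508 × 6371 ≈ 15981 km, so the target fraction is f = 10000/15981 ≈ 0.626.
Interpolate at f ≈ 0.626 with slerp weights a = sin((1−f)δ)/sin δ ≈ 1.363, b = sin(fδ)/sin δ ≈ 1.690.
p = a·p₁ + b·p₂ ≈ (-0.456, 0.506, -0.732); φ = arcsin(p_z) ≈ -47.03°, λ = atan2(p_y, p_x) ≈ 132.01°.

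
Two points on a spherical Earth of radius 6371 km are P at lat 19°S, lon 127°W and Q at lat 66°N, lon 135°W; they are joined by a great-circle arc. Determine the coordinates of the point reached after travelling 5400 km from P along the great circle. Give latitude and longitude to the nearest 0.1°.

Convert each endpoint to a unit vector on the sphere (x = cos φ cos λ, y = cos φ sin λ, z = sin φ).
The central angle between the endpoints is δ = arccos(p₁·p₂) ≈ 1.487 rad (85.2°). The total great-circle distance is δ·R ≈ 1.487 × 6371 ≈ 9476 km, so the target fraction is f = 5400/9476 ≈ 0.570.
Interpolate at f ≈ 0.570 with slerp weights a = sin((1−f)δ)/sin δ ≈ 0.599, b = sin(fδ)/sin δ ≈ 0.752.
p = a·p₁ + b·p₂ ≈ (-0.557, -0.669, 0.492); φ = arcsin(p_z) ≈ 29.49°, λ = atan2(p_y, p_x) ≈ -129.80°.

≈ lat 29.5°N, lon 129.8°W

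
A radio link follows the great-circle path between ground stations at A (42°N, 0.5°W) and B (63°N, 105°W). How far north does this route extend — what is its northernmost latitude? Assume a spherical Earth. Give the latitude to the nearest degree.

≈ 68°N

The great circle lies in the plane with unit normal n̂ = (p₁ × p₂)/|p₁ × p₂|.
Here n̂_z ≈ -0.380; the vertex latitude is φ_max = arccos|n̂_z| ≈ 67.7°.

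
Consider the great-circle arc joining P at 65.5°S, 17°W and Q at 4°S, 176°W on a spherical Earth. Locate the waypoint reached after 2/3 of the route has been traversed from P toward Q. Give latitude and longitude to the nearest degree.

The haversine formula gives a central angle δ ≈ 1.899 rad (108.8°) between the endpoints.
Interpolate at f = 2/3 with slerp weights a = sin((1−f)δ)/sin δ ≈ 0.625, b = sin(fδ)/sin δ ≈ 1.008.
p = a·p₁ + b·p₂ ≈ (-0.755, -0.146, -0.639); φ = arcsin(p_z) ≈ -39.73°, λ = atan2(p_y, p_x) ≈ -169.06°.

≈ 40°S, 169°W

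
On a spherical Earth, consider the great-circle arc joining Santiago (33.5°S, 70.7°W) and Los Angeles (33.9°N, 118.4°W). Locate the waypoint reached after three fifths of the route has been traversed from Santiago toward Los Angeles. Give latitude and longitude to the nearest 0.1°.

Write both endpoints as unit vectors p₁, p₂ with components (cos φ cos λ, cos φ sin λ, sin φ).
The central angle between the endpoints is δ = arccos(p₁·p₂) ≈ 1.412 rad (80.9°).
Interpolate at f = 3/5 with slerp weights a = sin((1−f)δ)/sin δ ≈ 0.542, b = sin(fδ)/sin δ ≈ 0.759.
p = a·p₁ + b·p₂ ≈ (-0.150, -0.981, 0.124); φ = arcsin(p_z) ≈ 7.13°, λ = atan2(p_y, p_x) ≈ -98.71°.

≈ 7.1°N, 98.7°W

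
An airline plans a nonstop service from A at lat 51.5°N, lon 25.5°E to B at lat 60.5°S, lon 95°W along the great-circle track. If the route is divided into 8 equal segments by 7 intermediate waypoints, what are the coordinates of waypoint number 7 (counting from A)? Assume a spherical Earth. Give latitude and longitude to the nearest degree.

≈ lat 53°S, lon 64°W

From cos δ = sin φ₁ sin φ₂ + cos φ₁ cos φ₂ cos Δλ, the central angle is δ ≈ 2.562 rad (146.8°).
Interpolate at f = 7/8 with slerp weights a = sin((1−f)δ)/sin δ ≈ 0.575, b = sin(fδ)/sin δ ≈ 1.430.
p = a·p₁ + b·p₂ ≈ (0.262, -0.548, -0.795); φ = arcsin(p_z) ≈ -52.64°, λ = atan2(p_y, p_x) ≈ -64.46°.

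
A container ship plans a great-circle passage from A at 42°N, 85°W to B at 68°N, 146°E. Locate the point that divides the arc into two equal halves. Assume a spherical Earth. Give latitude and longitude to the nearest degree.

The haversine formula gives a central angle δ ≈ 1.109 rad (63.6°) between the endpoints.
Interpolate at f = 1/2 with slerp weights a = sin((1−f)δ)/sin δ ≈ 0.588, b = sin(fδ)/sin δ ≈ 0.588.
p = a·p₁ + b·p₂ ≈ (-0.145, -0.312, 0.939); φ = arcsin(p_z) ≈ 69.87°, λ = atan2(p_y, p_x) ≈ -114.85°.

≈ 70°N, 115°W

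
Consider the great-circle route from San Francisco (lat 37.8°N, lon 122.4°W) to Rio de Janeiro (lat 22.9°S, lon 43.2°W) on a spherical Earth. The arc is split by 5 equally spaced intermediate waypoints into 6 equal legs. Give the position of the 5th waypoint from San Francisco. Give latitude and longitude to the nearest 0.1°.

≈ lat 12.4°S, lon 55.9°W

Convert each endpoint to a unit vector on the sphere (x = cos φ cos λ, y = cos φ sin λ, z = sin φ).
The central angle between the endpoints is δ = arccos(p₁·p₂) ≈ 1.673 rad (95.9°).
Interpolate at f = 5/6 with slerp weights a = sin((1−f)δ)/sin δ ≈ 0.277, b = sin(fδ)/sin δ ≈ 0.990.
p = a·p₁ + b·p₂ ≈ (0.547, -0.809, -0.215); φ = arcsin(p_z) ≈ -12.44°, λ = atan2(p_y, p_x) ≈ -55.90°.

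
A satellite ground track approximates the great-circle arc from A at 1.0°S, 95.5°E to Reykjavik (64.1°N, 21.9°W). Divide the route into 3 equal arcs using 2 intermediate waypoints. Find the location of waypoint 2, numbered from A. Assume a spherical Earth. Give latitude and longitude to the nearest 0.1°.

≈ 57.8°N, 51.6°E

Convert each endpoint to a unit vector on the sphere (x = cos φ cos λ, y = cos φ sin λ, z = sin φ).
The central angle between the endpoints is δ = arccos(p₁·p₂) ≈ 1.789 rad (102.5°).
Interpolate at f = 2/3 with slerp weights a = sin((1−f)δ)/sin δ ≈ 0.575, b = sin(fδ)/sin δ ≈ 0.952.
p = a·p₁ + b·p₂ ≈ (0.331, 0.417, 0.846); φ = arcsin(p_z) ≈ 57.82°, λ = atan2(p_y, p_x) ≈ 51.62°.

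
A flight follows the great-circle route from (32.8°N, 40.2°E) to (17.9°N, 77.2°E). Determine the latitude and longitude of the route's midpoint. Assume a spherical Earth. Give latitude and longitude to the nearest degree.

Write both endpoints as unit vectors p₁, p₂ with components (cos φ cos λ, cos φ sin λ, sin φ).
The central angle between the endpoints is δ = arccos(p₁·p₂) ≈ 0.635 rad (36.4°).
Interpolate at f = 1/2 with slerp weights a = sin((1−f)δ)/sin δ ≈ 0.526, b = sin(fδ)/sin δ ≈ 0.526.
p = a·p₁ + b·p₂ ≈ (0.449, 0.774, 0.447); φ = arcsin(p_z) ≈ 26.54°, λ = atan2(p_y, p_x) ≈ 59.89°.

≈ (27°N, 60°E)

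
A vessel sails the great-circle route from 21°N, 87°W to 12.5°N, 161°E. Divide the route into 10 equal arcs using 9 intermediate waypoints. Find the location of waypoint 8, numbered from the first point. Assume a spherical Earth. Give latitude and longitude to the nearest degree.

Convert each endpoint to a unit vector on the sphere (x = cos φ cos λ, y = cos φ sin λ, z = sin φ).
The central angle between the endpoints is δ = arccos(p₁·p₂) ≈ 1.838 rad (105.3°).
Interpolate at f = 8/10 with slerp weights a = sin((1−f)δ)/sin δ ≈ 0.373, b = sin(fδ)/sin δ ≈ 1.032.
p = a·p₁ + b·p₂ ≈ (-0.934, -0.019, 0.357); φ = arcsin(p_z) ≈ 20.90°, λ = atan2(p_y, p_x) ≈ -178.81°.

≈ 21°N, 179°W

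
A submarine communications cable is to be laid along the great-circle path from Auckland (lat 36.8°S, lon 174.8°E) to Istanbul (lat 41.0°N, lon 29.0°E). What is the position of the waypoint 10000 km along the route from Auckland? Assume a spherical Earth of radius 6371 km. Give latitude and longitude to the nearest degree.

≈ lat 16°N, lon 97°E

Write both endpoints as unit vectors p₁, p₂ with components (cos φ cos λ, cos φ sin λ, sin φ).
The central angle between the endpoints is δ = arccos(p₁·p₂) ≈ 2.674 rad (153.2°). The total great-circle distance is δ·R ≈ 2.674 × 6371 ≈ 17038 km, so the target fraction is f = 10000/17038 ≈ 0.587.
Interpolate at f ≈ 0.587 with slerp weights a = sin((1−f)δ)/sin δ ≈ 1.983, b = sin(fδ)/sin δ ≈ 2.220.
p = a·p₁ + b·p₂ ≈ (-0.116, 0.956, 0.268); φ = arcsin(p_z) ≈ 15.57°, λ = atan2(p_y, p_x) ≈ 96.92°.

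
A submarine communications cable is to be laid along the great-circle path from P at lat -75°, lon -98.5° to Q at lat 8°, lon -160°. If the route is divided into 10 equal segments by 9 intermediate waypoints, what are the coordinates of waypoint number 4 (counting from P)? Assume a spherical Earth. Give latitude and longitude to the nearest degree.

≈ lat -45°, lon -145°

Convert each endpoint to a unit vector on the sphere (x = cos φ cos λ, y = cos φ sin λ, z = sin φ).
The central angle between the endpoints is δ = arccos(p₁·p₂) ≈ 1.583 rad (90.7°).
Interpolate at f = 4/10 with slerp weights a = sin((1−f)δ)/sin δ ≈ 0.813, b = sin(fδ)/sin δ ≈ 0.592.
p = a·p₁ + b·p₂ ≈ (-0.582, -0.409, -0.703); φ = arcsin(p_z) ≈ -44.69°, λ = atan2(p_y, p_x) ≈ -144.92°.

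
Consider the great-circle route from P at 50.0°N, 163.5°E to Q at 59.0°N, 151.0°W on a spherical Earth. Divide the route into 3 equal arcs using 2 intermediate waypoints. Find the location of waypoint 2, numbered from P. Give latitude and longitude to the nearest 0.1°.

≈ 58.0°N, 168.3°W

Write both endpoints as unit vectors p₁, p₂ with components (cos φ cos λ, cos φ sin λ, sin φ).
The central angle between the endpoints is δ = arccos(p₁·p₂) ≈ 0.476 rad (27.3°).
Interpolate at f = 2/3 with slerp weights a = sin((1−f)δ)/sin δ ≈ 0.345, b = sin(fδ)/sin δ ≈ 0.681.
p = a·p₁ + b·p₂ ≈ (-0.519, -0.107, 0.848); φ = arcsin(p_z) ≈ 57.98°, λ = atan2(p_y, p_x) ≈ -168.35°.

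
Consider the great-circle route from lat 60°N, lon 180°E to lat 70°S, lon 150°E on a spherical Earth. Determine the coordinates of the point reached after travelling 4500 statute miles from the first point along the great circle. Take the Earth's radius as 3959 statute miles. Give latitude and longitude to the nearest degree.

Convert each endpoint to a unit vector on the sphere (x = cos φ cos λ, y = cos φ sin λ, z = sin φ).
The central angle between the endpoints is δ = arccos(p₁·p₂) ≈ 2.299 rad (131.7°). The total great-circle distance is δ·R ≈ 2.299 × 3959 ≈ 9103 mi, so the target fraction is f = 4500/9103 ≈ 0.494.
Interpolate at f ≈ 0.494 with slerp weights a = sin((1−f)δ)/sin δ ≈ 1.230, b = sin(fδ)/sin δ ≈ 1.216.
p = a·p₁ + b·p₂ ≈ (-0.975, 0.208, -0.077); φ = arcsin(p_z) ≈ -4.43°, λ = atan2(p_y, p_x) ≈ 167.96°.

≈ lat 4°S, lon 168°E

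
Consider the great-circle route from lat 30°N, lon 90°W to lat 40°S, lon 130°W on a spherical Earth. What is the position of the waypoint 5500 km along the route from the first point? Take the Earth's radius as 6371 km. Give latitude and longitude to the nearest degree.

≈ lat 14°S, lon 113°W

Convert each endpoint to a unit vector on the sphere (x = cos φ cos λ, y = cos φ sin λ, z = sin φ).
The central angle between the endpoints is δ = arccos(p₁·p₂) ≈ 1.383 rad (79.2°). The total great-circle distance is δ·R ≈ 1.383 × 6371 ≈ 8810 km, so the target fraction is f = 5500/8810 ≈ 0.624.
Interpolate at f ≈ 0.624 with slerp weights a = sin((1−f)δ)/sin δ ≈ 0.505, b = sin(fδ)/sin δ ≈ 0.774.
p = a·p₁ + b·p₂ ≈ (-0.381, -0.892, -0.245); φ = arcsin(p_z) ≈ -14.16°, λ = atan2(p_y, p_x) ≈ -113.13°.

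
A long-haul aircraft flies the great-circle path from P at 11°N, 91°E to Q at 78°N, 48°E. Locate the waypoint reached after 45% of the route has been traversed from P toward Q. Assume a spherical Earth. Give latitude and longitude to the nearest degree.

Convert each endpoint to a unit vector on the sphere (x = cos φ cos λ, y = cos φ sin λ, z = sin φ).
The central angle between the endpoints is δ = arccos(p₁·p₂) ≈ 1.228 rad (70.4°).
Interpolate at f = 0.45 with slerp weights a = sin((1−f)δ)/sin δ ≈ 0.664, b = sin(fδ)/sin δ ≈ 0.557.
p = a·p₁ + b·p₂ ≈ (0.066, 0.738, 0.672); φ = arcsin(p_z) ≈ 42.21°, λ = atan2(p_y, p_x) ≈ 84.87°.

≈ 42°N, 85°E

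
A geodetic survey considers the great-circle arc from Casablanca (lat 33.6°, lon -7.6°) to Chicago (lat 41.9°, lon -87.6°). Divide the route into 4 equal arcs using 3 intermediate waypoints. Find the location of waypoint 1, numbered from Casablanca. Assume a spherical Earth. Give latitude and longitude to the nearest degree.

Convert each endpoint to a unit vector on the sphere (x = cos φ cos λ, y = cos φ sin λ, z = sin φ).
The central angle between the endpoints is δ = arccos(p₁·p₂) ≈ 1.073 rad (61.5°).
Interpolate at f = 1/4 with slerp weights a = sin((1−f)δ)/sin δ ≈ 0.820, b = sin(fδ)/sin δ ≈ 0.302.
p = a·p₁ + b·p₂ ≈ (0.687, -0.315, 0.655); φ = arcsin(p_z) ≈ 40.95°, λ = atan2(p_y, p_x) ≈ -24.62°.

≈ lat 41°, lon -25°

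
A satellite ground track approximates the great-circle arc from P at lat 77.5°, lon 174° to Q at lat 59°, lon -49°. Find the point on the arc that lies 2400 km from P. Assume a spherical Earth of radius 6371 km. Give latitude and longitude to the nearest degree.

≈ lat 77°, lon -69°

From cos δ = sin φ₁ sin φ₂ + cos φ₁ cos φ₂ cos Δλ, the central angle is δ ≈ 0.715 rad (40.9°). The total great-circle distance is δ·R ≈ 0.715 × 6371 ≈ 4553 km, so the target fraction is f = 2400/4553 ≈ 0.527.
Interpolate at f ≈ 0.527 with slerp weights a = sin((1−f)δ)/sin δ ≈ 0.506, b = sin(fδ)/sin δ ≈ 0.561.
p = a·p₁ + b·p₂ ≈ (0.081, -0.207, 0.975); φ = arcsin(p_z) ≈ 77.18°, λ = atan2(p_y, p_x) ≈ -68.66°.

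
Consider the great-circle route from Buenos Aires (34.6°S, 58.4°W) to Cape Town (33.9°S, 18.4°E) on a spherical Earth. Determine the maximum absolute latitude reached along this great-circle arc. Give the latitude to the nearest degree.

≈ 41°S

The great circle lies in the plane with unit normal n̂ = (p₁ × p₂)/|p₁ × p₂|.
Here n̂_z ≈ +0.755; the vertex latitude is φ_max = arccos|n̂_z| ≈ 41.0°.
Check via Clairaut: cos φ_max = |cos φ₁| · sin C = cos(34.6°)·sin(113.5°) ≈ 0.755, again giving ≈ 41.0°.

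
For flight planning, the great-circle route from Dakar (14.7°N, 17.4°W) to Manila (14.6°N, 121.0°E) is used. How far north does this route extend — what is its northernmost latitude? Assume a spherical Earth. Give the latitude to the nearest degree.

The great circle lies in the plane with unit normal n̂ = (p₁ × p₂)/|p₁ × p₂|.
Here n̂_z ≈ +0.805; the vertex latitude is φ_max = arccos|n̂_z| ≈ 36.4°.
Check via Clairaut: cos φ_max = |cos φ₁| · sin C = cos(14.7°)·sin(56.4°) ≈ 0.805, again giving ≈ 36.4°.

≈ 36°N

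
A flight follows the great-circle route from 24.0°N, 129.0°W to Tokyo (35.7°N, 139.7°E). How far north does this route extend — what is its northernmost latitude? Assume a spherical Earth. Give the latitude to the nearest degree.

≈ 41°N

The great circle lies in the plane with unit normal n̂ = (p₁ × p₂)/|p₁ × p₂|.
Here n̂_z ≈ -0.760; the vertex latitude is φ_max = arccos|n̂_z| ≈ 40.5°.
Check via Clairaut: cos φ_max = |cos φ₁| · sin C = cos(24.0°)·sin(56.3°) ≈ 0.760, again giving ≈ 40.5°.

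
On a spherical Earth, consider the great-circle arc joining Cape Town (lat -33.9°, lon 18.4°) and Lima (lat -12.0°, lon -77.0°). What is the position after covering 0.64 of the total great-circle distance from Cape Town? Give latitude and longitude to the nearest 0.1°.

≈ lat -27.7°, lon -47.7°

From cos δ = sin φ₁ sin φ₂ + cos φ₁ cos φ₂ cos Δλ, the central angle is δ ≈ 1.531 rad (87.7°).
Interpolate at f = 0.64 with slerp weights a = sin((1−f)δ)/sin δ ≈ 0.524, b = sin(fδ)/sin δ ≈ 0.831.
p = a·p₁ + b·p₂ ≈ (0.596, -0.655, -0.465); φ = arcsin(p_z) ≈ -27.72°, λ = atan2(p_y, p_x) ≈ -47.71°.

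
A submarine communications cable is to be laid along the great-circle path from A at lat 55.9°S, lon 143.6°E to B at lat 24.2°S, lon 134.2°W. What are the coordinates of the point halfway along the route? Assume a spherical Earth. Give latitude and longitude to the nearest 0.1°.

≈ lat 47.5°S, lon 163.5°W

Write both endpoints as unit vectors p₁, p₂ with components (cos φ cos λ, cos φ sin λ, sin φ).
The central angle between the endpoints is δ = arccos(p₁·p₂) ≈ 1.150 rad (65.9°).
Interpolate at f = 1/2 with slerp weights a = sin((1−f)δ)/sin δ ≈ 0.596, b = sin(fδ)/sin δ ≈ 0.596.
p = a·p₁ + b·p₂ ≈ (-0.648, -0.191, -0.738); φ = arcsin(p_z) ≈ -47.52°, λ = atan2(p_y, p_x) ≈ -163.54°.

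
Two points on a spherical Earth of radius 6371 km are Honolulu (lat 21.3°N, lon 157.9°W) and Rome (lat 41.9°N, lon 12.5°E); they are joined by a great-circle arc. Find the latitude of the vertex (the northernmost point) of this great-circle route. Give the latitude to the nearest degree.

≈ 83°N

The great circle lies in the plane with unit normal n̂ = (p₁ × p₂)/|p₁ × p₂|.
Here n̂_z ≈ +0.129; the vertex latitude is φ_max = arccos|n̂_z| ≈ 82.6°.
Check via Clairaut: cos φ_max = |cos φ₁| · sin C = cos(21.3°)·sin(8.0°) ≈ 0.129, again giving ≈ 82.6°.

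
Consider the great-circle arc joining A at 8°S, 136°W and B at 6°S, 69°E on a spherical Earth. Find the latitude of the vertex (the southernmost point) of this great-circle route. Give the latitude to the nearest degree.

The great circle lies in the plane with unit normal n̂ = (p₁ × p₂)/|p₁ × p₂|.
Here n̂_z ≈ -0.870; the vertex latitude is φ_max = arccos|n̂_z| ≈ 29.6°.

≈ 30°S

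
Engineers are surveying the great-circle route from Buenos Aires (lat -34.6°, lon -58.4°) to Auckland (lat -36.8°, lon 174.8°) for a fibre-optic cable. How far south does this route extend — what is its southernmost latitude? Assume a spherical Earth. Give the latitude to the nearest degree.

≈ -58°

The great circle lies in the plane with unit normal n̂ = (p₁ × p₂)/|p₁ × p₂|.
Here n̂_z ≈ -0.529; the vertex latitude is φ_max = arccos|n̂_z| ≈ 58.1°.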